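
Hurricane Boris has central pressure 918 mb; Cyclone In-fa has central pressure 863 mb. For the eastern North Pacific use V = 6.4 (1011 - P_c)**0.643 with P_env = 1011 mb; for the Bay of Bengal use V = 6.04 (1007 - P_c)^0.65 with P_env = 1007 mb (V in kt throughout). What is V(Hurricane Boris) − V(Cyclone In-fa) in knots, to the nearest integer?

-35 kt

Hurricane Boris: ΔP = 93; V ≈ 6.4 × 93^0.643 ≈ 118.01 kt.
Cyclone In-fa: ΔP = 144; V ≈ 6.04 × 144^0.65 ≈ 152.75 kt.
Difference ≈ 118.01 − 152.75 = -34.74 → -35 kt.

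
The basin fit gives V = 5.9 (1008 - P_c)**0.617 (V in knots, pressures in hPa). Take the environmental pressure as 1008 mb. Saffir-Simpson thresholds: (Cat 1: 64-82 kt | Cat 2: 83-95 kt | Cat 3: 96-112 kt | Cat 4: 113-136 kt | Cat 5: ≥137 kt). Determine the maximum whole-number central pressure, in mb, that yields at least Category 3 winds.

Category 3 begins at V = 96 kt.
Required ΔP = (96/5.9)^(1/0.617) = 16.271^1.621 ≈ 91.92 mb.
P_c ≤ 1008 − 91.92 = 916.08, so the highest integer P_c is 916 mb.

916 mb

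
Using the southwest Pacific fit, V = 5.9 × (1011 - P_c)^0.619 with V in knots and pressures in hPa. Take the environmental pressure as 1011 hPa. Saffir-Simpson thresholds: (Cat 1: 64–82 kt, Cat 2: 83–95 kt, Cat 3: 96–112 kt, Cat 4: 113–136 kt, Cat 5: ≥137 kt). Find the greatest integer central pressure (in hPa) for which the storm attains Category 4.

Category 4 begins at V = 113 kt.
Required ΔP = (113/5.9)^(1/0.619) = 19.153^1.616 ≈ 117.88 hPa.
P_c ≤ 1011 − 117.88 = 893.12, so the highest integer P_c is 893 hPa.

893 hPa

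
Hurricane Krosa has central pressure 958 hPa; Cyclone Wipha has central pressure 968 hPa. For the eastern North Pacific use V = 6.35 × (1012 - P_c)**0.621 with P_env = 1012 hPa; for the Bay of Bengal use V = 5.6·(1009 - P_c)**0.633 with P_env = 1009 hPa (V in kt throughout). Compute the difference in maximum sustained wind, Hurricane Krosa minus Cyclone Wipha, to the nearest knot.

Hurricane Krosa: ΔP = 54; V ≈ 6.35 × 54^0.621 ≈ 75.61 kt.
Cyclone Wipha: ΔP = 41; V ≈ 5.6 × 41^0.633 ≈ 58.76 kt.
Difference ≈ 75.61 − 58.76 = 16.85 → 17 kt.

17 kt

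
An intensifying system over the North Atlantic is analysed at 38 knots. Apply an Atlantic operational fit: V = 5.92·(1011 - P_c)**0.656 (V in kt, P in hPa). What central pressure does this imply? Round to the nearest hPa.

ΔP = (V / 5.92)^(1/0.656) = (38/5.92)^1.524.
38/5.92 = 6.419; 6.419^1.524 ≈ 17.02 hPa.
P_c = 1011 − 17.02 = 993.98 ≈ 994 hPa.

994 hPa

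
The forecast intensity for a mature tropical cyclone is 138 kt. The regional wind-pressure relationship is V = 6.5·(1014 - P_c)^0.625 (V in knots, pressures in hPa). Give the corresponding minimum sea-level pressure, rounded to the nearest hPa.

ΔP = (V / 6.5)^(1/0.625) = (138/6.5)^1.600.
138/6.5 = 21.231; 21.231^1.600 ≈ 132.78 hPa.
P_c = 1014 − 132.78 = 881.22 ≈ 881 hPa.

881 hPa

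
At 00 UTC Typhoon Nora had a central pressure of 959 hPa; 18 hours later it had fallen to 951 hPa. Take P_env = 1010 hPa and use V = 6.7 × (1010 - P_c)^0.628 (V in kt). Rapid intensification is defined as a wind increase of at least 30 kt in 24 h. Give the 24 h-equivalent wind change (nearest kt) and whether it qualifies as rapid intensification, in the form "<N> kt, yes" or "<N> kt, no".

V₁: ΔP = 51, V ≈ 6.7 × 51^0.628 ≈ 79.15 kt.
V₂: ΔP = 59, V ≈ 6.7 × 59^0.628 ≈ 86.73 kt.
ΔV over 18 h = 7.58 kt → 24 h equivalent = 7.58 × 24/18 ≈ 10.11 kt.
10 kt < 30 kt ⇒ not rapid intensification.

10 kt, no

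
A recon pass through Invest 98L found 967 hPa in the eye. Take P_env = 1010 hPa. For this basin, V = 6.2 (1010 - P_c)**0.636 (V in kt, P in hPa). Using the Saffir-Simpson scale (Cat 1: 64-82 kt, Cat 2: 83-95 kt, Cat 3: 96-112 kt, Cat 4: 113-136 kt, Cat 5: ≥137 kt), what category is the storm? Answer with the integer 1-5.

1

ΔP = 1010 − 967 = 43 hPa.
V ≈ 6.2 × 43^0.636 = 6.2 × 10.94 ≈ 68 kt.
68 kt falls in the Category 1 band.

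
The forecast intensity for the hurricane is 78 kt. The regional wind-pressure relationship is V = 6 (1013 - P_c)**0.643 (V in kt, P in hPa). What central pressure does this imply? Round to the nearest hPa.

ΔP = (V / 6)^(1/0.643) = (78/6)^1.555.
78/6 = 13.000; 13.000^1.555 ≈ 54.00 hPa.
P_c = 1013 − 54.00 = 959.00 ≈ 959 hPa.

959 hPa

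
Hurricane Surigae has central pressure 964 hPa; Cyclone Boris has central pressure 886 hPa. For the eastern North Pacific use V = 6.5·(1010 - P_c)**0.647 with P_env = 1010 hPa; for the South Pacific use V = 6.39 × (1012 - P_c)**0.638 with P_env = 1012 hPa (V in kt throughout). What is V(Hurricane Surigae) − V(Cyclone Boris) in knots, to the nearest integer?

-62 kt

Hurricane Surigae: ΔP = 46; V ≈ 6.5 × 46^0.647 ≈ 77.40 kt.
Cyclone Boris: ΔP = 126; V ≈ 6.39 × 126^0.638 ≈ 139.81 kt.
Difference ≈ 77.40 − 139.81 = -62.41 → -62 kt.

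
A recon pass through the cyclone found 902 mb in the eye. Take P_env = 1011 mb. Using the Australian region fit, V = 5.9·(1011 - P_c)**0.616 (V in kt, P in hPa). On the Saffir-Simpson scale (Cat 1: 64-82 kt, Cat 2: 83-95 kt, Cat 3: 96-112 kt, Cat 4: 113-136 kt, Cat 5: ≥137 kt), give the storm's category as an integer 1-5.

3

ΔP = 1011 − 902 = 109 mb.
V ≈ 5.9 × 109^0.616 = 5.9 × 17.99 ≈ 106 kt.
106 kt falls in the Category 3 band.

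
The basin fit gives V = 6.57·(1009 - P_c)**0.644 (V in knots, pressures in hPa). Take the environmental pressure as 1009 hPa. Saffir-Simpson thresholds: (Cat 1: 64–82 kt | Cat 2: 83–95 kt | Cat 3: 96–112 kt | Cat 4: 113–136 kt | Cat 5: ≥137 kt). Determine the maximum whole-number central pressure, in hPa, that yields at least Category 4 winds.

Category 4 begins at V = 113 kt.
Required ΔP = (113/6.57)^(1/0.644) = 17.199^1.553 ≈ 82.89 hPa.
P_c ≤ 1009 − 82.89 = 926.11, so the highest integer P_c is 926 hPa.

926 hPa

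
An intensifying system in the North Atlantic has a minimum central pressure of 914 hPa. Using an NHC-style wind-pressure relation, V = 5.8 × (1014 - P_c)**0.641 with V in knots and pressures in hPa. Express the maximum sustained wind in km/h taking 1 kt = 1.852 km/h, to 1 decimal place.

205.6 km/h

ΔP = 1014 − 914 = 100 hPa.
V ≈ 5.8 × 100^0.641 = 5.8 × 19.143 ≈ 111.027 kt.
111.027 × 1.852 ≈ 205.62 km/h → 205.6 km/h.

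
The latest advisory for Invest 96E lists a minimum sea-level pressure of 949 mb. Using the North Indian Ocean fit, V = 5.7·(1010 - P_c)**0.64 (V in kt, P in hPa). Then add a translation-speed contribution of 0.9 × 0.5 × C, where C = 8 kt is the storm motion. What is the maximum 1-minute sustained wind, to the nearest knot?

ΔP = 1010 − 949 = 61 mb.
61^0.64 ≈ 13.887.
V ≈ 5.7 × 13.887 ≈ 79.2 kt.
Translation term: 0.9 × 0.5 × 8 = 3.6 kt.
Corrected V ≈ 82.8 kt → 83 kt.

83 kt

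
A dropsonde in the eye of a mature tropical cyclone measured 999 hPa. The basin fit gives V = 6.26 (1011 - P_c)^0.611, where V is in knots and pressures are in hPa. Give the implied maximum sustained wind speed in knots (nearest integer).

29 kt

ΔP = 1011 − 999 = 12 hPa.
12^0.611 ≈ 4.564.
V ≈ 6.26 × 4.564 ≈ 28.6 kt.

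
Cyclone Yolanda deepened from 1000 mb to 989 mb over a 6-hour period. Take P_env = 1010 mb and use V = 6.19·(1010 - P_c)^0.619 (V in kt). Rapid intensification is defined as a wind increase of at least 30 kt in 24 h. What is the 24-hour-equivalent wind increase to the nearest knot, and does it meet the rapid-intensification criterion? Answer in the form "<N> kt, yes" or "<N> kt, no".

V₁: ΔP = 10, V ≈ 6.19 × 10^0.619 ≈ 25.74 kt.
V₂: ΔP = 21, V ≈ 6.19 × 21^0.619 ≈ 40.75 kt.
ΔV over 6 h = 15.01 kt → 24 h equivalent = 15.01 × 24/6 ≈ 60.04 kt.
60 kt ≥ 30 kt ⇒ rapid intensification.

60 kt, yes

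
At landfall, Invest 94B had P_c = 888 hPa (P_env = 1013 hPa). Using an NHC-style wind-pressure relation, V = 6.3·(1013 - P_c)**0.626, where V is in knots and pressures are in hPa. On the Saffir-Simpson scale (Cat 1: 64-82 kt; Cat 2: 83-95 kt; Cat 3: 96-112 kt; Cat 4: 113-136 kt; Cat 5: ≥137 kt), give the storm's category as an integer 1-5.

ΔP = 1013 − 888 = 125 hPa.
V ≈ 6.3 × 125^0.626 = 6.3 × 20.54 ≈ 129 kt.
129 kt falls in the Category 4 band.

4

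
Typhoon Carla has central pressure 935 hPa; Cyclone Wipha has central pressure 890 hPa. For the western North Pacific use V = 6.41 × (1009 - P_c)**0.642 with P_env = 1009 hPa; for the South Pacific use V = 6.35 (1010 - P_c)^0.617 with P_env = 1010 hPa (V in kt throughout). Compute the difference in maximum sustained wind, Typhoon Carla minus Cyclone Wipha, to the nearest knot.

Typhoon Carla: ΔP = 74; V ≈ 6.41 × 74^0.642 ≈ 101.60 kt.
Cyclone Wipha: ΔP = 120; V ≈ 6.35 × 120^0.617 ≈ 121.79 kt.
Difference ≈ 101.60 − 121.79 = -20.19 → -20 kt.

-20 kt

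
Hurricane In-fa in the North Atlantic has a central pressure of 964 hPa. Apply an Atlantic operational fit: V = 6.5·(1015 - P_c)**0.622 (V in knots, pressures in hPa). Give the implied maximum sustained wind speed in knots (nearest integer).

ΔP = 1015 − 964 = 51 hPa.
51^0.622 ≈ 11.537.
V ≈ 6.5 × 11.537 ≈ 75.0 kt.

75 kt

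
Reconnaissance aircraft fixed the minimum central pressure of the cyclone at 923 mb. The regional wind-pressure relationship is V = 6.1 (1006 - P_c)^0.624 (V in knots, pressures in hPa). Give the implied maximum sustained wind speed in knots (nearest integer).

ΔP = 1006 − 923 = 83 mb.
83^0.624 ≈ 15.758.
V ≈ 6.1 × 15.758 ≈ 96.1 kt.

96 kt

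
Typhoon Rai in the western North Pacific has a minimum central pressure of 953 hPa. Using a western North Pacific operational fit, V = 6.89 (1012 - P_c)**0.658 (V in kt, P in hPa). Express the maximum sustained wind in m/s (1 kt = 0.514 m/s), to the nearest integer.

ΔP = 1012 − 953 = 59 hPa.
V ≈ 6.89 × 59^0.658 = 6.89 × 14.629 ≈ 100.795 kt.
100.795 × 0.514 ≈ 51.81 m/s → 52 m/s.

52 m/s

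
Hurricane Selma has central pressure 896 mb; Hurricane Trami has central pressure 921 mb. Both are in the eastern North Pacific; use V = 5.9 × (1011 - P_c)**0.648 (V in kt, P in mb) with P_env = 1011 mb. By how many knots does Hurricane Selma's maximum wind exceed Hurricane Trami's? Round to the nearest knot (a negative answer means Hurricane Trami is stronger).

Hurricane Selma: ΔP = 115; V ≈ 5.9 × 115^0.648 ≈ 127.70 kt.
Hurricane Trami: ΔP = 90; V ≈ 5.9 × 90^0.648 ≈ 108.94 kt.
Difference ≈ 127.70 − 108.94 = 18.76 → 19 kt.

19 kt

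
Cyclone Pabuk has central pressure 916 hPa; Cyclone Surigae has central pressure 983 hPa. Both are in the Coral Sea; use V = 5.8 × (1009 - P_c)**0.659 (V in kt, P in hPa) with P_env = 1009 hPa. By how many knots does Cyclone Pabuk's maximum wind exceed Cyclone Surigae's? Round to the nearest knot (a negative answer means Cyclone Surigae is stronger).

Cyclone Pabuk: ΔP = 93; V ≈ 5.8 × 93^0.659 ≈ 114.99 kt.
Cyclone Surigae: ΔP = 26; V ≈ 5.8 × 26^0.659 ≈ 49.65 kt.
Difference ≈ 114.99 − 49.65 = 65.34 → 65 kt.

65 kt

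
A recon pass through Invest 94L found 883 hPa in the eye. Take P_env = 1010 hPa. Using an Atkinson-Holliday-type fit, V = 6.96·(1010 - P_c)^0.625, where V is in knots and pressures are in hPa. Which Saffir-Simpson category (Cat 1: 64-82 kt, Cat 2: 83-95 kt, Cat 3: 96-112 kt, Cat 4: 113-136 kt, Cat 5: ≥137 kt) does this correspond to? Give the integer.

ΔP = 1010 − 883 = 127 hPa.
V ≈ 6.96 × 127^0.625 = 6.96 × 20.65 ≈ 144 kt.
144 kt falls in the Category 5 band.

5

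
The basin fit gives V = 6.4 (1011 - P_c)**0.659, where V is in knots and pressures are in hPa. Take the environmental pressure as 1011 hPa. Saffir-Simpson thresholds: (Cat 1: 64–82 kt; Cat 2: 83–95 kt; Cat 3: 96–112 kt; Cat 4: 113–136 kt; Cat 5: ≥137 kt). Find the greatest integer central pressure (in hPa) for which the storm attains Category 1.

978 hPa

Category 1 begins at V = 64 kt.
Required ΔP = (64/6.4)^(1/0.659) = 10.000^1.517 ≈ 32.92 hPa.
P_c ≤ 1011 − 32.92 = 978.08, so the highest integer P_c is 978 hPa.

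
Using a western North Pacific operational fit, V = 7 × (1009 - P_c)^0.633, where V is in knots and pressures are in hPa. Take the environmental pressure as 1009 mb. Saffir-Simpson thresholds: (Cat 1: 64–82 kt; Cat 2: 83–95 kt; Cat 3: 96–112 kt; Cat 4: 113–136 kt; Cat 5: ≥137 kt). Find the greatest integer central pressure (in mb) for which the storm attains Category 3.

946 mb

Category 3 begins at V = 96 kt.
Required ΔP = (96/7)^(1/0.633) = 13.714^1.580 ≈ 62.59 mb.
P_c ≤ 1009 − 62.59 = 946.41, so the highest integer P_c is 946 mb.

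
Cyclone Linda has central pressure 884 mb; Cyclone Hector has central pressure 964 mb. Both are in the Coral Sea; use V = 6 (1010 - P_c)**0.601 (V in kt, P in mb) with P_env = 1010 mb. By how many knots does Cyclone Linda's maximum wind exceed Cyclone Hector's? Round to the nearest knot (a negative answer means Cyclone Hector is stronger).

Cyclone Linda: ΔP = 126; V ≈ 6 × 126^0.601 ≈ 109.77 kt.
Cyclone Hector: ΔP = 46; V ≈ 6 × 46^0.601 ≈ 59.91 kt.
Difference ≈ 109.77 − 59.91 = 49.86 → 50 kt.

50 kt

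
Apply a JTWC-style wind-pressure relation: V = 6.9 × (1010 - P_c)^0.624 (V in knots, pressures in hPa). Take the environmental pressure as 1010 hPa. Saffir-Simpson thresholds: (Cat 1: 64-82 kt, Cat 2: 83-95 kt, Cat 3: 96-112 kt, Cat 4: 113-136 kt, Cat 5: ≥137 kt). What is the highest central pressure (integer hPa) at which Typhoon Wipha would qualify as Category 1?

974 hPa

Category 1 begins at V = 64 kt.
Required ΔP = (64/6.9)^(1/0.624) = 9.275^1.603 ≈ 35.50 hPa.
P_c ≤ 1010 − 35.50 = 974.50, so the highest integer P_c is 974 hPa.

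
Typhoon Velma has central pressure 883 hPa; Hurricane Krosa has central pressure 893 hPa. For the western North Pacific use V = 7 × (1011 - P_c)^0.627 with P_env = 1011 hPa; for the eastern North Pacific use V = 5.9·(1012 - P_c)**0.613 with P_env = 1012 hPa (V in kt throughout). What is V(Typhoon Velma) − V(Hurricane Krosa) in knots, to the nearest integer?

Typhoon Velma: ΔP = 128; V ≈ 7 × 128^0.627 ≈ 146.66 kt.
Hurricane Krosa: ΔP = 119; V ≈ 5.9 × 119^0.613 ≈ 110.45 kt.
Difference ≈ 146.66 − 110.45 = 36.21 → 36 kt.

36 kt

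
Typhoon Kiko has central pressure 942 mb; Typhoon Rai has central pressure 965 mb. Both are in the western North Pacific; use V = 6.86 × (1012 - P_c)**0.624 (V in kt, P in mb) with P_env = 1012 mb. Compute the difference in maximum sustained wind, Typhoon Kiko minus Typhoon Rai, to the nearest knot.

Typhoon Kiko: ΔP = 70; V ≈ 6.86 × 70^0.624 ≈ 97.20 kt.
Typhoon Rai: ΔP = 47; V ≈ 6.86 × 47^0.624 ≈ 75.81 kt.
Difference ≈ 97.20 − 75.81 = 21.39 → 21 kt.

21 kt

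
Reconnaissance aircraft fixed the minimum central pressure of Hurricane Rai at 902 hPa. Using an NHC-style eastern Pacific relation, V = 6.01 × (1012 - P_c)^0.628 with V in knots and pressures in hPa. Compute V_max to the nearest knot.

ΔP = 1012 − 902 = 110 hPa.
110^0.628 ≈ 19.142.
V ≈ 6.01 × 19.142 ≈ 115.0 kt.

115 kt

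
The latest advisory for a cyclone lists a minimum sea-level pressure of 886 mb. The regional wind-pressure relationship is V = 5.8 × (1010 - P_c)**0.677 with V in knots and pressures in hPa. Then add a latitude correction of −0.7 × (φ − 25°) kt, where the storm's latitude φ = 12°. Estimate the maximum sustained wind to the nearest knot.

ΔP = 1010 − 886 = 124 mb.
124^0.677 ≈ 26.136.
V ≈ 5.8 × 26.136 ≈ 151.6 kt.
Latitude correction: −0.7 × (12 − 25) = 9.1 kt.
Corrected V ≈ 160.7 kt → 161 kt.

161 kt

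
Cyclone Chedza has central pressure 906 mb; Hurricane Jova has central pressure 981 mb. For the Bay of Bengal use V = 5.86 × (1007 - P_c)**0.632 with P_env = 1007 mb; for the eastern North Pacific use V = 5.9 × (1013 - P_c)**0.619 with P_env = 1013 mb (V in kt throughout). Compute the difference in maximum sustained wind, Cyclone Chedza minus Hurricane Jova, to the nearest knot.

Cyclone Chedza: ΔP = 101; V ≈ 5.86 × 101^0.632 ≈ 108.30 kt.
Hurricane Jova: ΔP = 32; V ≈ 5.9 × 32^0.619 ≈ 50.41 kt.
Difference ≈ 108.30 − 50.41 = 57.89 → 58 kt.

58 kt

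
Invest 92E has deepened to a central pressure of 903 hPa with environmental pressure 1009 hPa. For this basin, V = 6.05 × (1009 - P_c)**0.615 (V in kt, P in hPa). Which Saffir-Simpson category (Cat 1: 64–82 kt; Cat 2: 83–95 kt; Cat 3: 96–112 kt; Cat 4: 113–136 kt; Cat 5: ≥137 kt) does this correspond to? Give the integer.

3

ΔP = 1009 − 903 = 106 hPa.
V ≈ 6.05 × 106^0.615 = 6.05 × 17.60 ≈ 106 kt.
106 kt falls in the Category 3 band.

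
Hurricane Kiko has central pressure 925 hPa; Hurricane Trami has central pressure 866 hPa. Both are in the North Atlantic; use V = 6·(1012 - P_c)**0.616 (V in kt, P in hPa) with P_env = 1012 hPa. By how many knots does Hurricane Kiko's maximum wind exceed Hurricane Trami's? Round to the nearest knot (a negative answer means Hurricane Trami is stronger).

-35 kt

Hurricane Kiko: ΔP = 87; V ≈ 6 × 87^0.616 ≈ 93.95 kt.
Hurricane Trami: ΔP = 146; V ≈ 6 × 146^0.616 ≈ 129.24 kt.
Difference ≈ 93.95 − 129.24 = -35.29 → -35 kt.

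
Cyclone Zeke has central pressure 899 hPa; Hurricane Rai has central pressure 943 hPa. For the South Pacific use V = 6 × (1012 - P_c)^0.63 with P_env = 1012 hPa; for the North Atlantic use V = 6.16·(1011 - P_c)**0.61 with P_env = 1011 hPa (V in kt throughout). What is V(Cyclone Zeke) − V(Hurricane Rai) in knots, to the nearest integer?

37 kt

Cyclone Zeke: ΔP = 113; V ≈ 6 × 113^0.63 ≈ 117.92 kt.
Hurricane Rai: ΔP = 68; V ≈ 6.16 × 68^0.61 ≈ 80.80 kt.
Difference ≈ 117.92 − 80.80 = 37.12 → 37 kt.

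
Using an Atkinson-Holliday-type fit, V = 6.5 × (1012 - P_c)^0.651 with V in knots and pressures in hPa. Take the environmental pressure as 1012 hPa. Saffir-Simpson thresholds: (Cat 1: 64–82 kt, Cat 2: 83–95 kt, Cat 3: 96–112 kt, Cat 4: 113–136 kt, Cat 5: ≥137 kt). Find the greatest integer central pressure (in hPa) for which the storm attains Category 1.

978 hPa

Category 1 begins at V = 64 kt.
Required ΔP = (64/6.5)^(1/0.651) = 9.846^1.536 ≈ 33.55 hPa.
P_c ≤ 1012 − 33.55 = 978.45, so the highest integer P_c is 978 hPa.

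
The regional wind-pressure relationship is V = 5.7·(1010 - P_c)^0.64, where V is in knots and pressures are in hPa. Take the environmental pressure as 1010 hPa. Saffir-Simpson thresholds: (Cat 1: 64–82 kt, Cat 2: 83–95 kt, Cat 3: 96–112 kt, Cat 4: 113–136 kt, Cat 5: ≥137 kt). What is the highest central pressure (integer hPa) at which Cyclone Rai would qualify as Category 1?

966 hPa

Category 1 begins at V = 64 kt.
Required ΔP = (64/5.7)^(1/0.64) = 11.228^1.562 ≈ 43.76 hPa.
P_c ≤ 1010 − 43.76 = 966.24, so the highest integer P_c is 966 hPa.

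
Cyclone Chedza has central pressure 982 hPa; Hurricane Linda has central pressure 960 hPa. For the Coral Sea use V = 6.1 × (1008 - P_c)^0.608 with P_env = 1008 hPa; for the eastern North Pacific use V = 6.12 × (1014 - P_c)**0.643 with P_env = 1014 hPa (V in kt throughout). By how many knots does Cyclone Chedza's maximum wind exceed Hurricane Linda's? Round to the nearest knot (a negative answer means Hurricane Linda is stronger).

Cyclone Chedza: ΔP = 26; V ≈ 6.1 × 26^0.608 ≈ 44.22 kt.
Hurricane Linda: ΔP = 54; V ≈ 6.12 × 54^0.643 ≈ 79.56 kt.
Difference ≈ 44.22 − 79.56 = -35.34 → -35 kt.

-35 kt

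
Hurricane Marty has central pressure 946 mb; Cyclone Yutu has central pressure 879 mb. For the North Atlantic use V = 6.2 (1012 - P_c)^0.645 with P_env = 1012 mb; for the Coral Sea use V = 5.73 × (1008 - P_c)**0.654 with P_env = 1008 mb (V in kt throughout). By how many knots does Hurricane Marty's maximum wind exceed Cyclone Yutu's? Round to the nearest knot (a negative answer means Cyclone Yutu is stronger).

Hurricane Marty: ΔP = 66; V ≈ 6.2 × 66^0.645 ≈ 92.47 kt.
Cyclone Yutu: ΔP = 129; V ≈ 5.73 × 129^0.654 ≈ 137.56 kt.
Difference ≈ 92.47 − 137.56 = -45.09 → -45 kt.

-45 kt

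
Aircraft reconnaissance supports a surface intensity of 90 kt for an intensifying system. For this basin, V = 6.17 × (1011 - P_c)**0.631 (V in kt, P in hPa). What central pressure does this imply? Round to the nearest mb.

941 mb

ΔP = (V / 6.17)^(1/0.631) = (90/6.17)^1.585.
90/6.17 = 14.587; 14.587^1.585 ≈ 69.92 mb.
P_c = 1011 − 69.92 = 941.08 ≈ 941 mb.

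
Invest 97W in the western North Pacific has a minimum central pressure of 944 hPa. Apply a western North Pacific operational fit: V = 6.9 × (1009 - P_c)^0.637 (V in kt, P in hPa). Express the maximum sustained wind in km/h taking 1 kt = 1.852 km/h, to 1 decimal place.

ΔP = 1009 − 944 = 65 hPa.
V ≈ 6.9 × 65^0.637 = 6.9 × 14.283 ≈ 98.554 kt.
98.554 × 1.852 ≈ 182.52 km/h → 182.5 km/h.

182.5 km/h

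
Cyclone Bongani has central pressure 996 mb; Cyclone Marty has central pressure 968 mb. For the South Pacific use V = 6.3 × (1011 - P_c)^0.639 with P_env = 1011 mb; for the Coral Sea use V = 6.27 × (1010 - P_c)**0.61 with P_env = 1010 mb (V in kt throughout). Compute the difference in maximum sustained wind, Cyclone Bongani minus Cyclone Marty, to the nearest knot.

Cyclone Bongani: ΔP = 15; V ≈ 6.3 × 15^0.639 ≈ 35.55 kt.
Cyclone Marty: ΔP = 42; V ≈ 6.27 × 42^0.61 ≈ 61.30 kt.
Difference ≈ 35.55 − 61.30 = -25.75 → -26 kt.

-26 kt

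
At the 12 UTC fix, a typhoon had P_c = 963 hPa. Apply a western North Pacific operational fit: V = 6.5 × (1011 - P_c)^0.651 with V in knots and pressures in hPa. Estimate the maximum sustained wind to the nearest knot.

81 kt

ΔP = 1011 − 963 = 48 hPa.
48^0.651 ≈ 12.430.
V ≈ 6.5 × 12.430 ≈ 80.8 kt.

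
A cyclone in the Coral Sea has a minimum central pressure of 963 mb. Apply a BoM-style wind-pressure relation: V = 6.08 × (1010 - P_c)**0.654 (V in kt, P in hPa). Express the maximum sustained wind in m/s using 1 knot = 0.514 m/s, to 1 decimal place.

38.8 m/s

ΔP = 1010 − 963 = 47 mb.
V ≈ 6.08 × 47^0.654 = 6.08 × 12.404 ≈ 75.415 kt.
75.415 × 0.514 ≈ 38.76 m/s → 38.8 m/s.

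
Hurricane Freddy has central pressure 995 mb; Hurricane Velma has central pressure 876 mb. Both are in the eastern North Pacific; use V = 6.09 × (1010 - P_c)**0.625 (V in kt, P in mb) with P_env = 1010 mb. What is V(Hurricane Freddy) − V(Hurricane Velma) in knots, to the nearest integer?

-97 kt

Hurricane Freddy: ΔP = 15; V ≈ 6.09 × 15^0.625 ≈ 33.09 kt.
Hurricane Velma: ΔP = 134; V ≈ 6.09 × 134^0.625 ≈ 130.03 kt.
Difference ≈ 33.09 − 130.03 = -96.94 → -97 kt.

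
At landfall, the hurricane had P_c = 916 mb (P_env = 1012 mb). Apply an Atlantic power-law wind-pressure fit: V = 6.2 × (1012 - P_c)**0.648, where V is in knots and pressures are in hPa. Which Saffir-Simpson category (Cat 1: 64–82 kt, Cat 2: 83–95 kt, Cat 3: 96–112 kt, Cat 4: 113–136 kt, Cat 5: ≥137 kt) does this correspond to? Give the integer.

ΔP = 1012 − 916 = 96 mb.
V ≈ 6.2 × 96^0.648 = 6.2 × 19.25 ≈ 119 kt.
119 kt falls in the Category 4 band.

4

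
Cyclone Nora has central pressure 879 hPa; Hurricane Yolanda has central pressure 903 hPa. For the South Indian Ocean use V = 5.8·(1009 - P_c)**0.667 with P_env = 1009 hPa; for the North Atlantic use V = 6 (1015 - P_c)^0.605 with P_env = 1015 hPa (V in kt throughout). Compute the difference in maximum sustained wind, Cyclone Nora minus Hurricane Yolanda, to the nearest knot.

Cyclone Nora: ΔP = 130; V ≈ 5.8 × 130^0.667 ≈ 149.08 kt.
Hurricane Yolanda: ΔP = 112; V ≈ 6 × 112^0.605 ≈ 104.21 kt.
Difference ≈ 149.08 − 104.21 = 44.87 → 45 kt.

45 kt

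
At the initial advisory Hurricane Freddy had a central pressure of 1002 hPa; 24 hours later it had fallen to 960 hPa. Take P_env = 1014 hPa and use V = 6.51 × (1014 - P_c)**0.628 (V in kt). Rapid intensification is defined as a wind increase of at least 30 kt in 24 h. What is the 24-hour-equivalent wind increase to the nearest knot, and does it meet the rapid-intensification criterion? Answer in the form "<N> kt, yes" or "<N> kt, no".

49 kt, yes

V₁: ΔP = 12, V ≈ 6.51 × 12^0.628 ≈ 31.00 kt.
V₂: ΔP = 54, V ≈ 6.51 × 54^0.628 ≈ 79.71 kt.
ΔV over 24 h = 48.71 kt → 24 h equivalent = 48.71 × 24/24 ≈ 48.71 kt.
49 kt ≥ 30 kt ⇒ rapid intensification.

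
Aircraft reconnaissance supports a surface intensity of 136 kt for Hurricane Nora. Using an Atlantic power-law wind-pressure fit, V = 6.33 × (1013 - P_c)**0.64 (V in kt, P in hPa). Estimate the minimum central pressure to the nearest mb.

892 mb

ΔP = (V / 6.33)^(1/0.64) = (136/6.33)^1.562.
136/6.33 = 21.485; 21.485^1.562 ≈ 120.63 mb.
P_c = 1013 − 120.63 = 892.37 ≈ 892 mb.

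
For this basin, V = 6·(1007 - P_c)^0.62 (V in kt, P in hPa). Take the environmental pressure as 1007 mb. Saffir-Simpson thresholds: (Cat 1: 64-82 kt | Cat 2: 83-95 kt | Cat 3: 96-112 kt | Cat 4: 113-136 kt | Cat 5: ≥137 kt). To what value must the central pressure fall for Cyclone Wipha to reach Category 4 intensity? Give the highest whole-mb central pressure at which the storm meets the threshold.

893 mb

Category 4 begins at V = 113 kt.
Required ΔP = (113/6)^(1/0.62) = 18.833^1.613 ≈ 113.85 mb.
P_c ≤ 1007 − 113.85 = 893.15, so the highest integer P_c is 893 mb.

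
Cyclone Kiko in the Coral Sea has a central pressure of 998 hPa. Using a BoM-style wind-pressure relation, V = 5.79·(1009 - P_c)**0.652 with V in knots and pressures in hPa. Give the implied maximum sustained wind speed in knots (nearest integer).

28 kt

ΔP = 1009 − 998 = 11 hPa.
11^0.652 ≈ 4.775.
V ≈ 5.79 × 4.775 ≈ 27.6 kt.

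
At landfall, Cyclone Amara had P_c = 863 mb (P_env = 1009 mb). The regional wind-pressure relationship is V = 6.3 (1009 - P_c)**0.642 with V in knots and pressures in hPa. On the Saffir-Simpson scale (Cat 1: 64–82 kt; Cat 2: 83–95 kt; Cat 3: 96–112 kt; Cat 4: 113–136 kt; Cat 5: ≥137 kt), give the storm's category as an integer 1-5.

5

ΔP = 1009 − 863 = 146 mb.
V ≈ 6.3 × 146^0.642 = 6.3 × 24.52 ≈ 154 kt.
154 kt falls in the Category 5 band.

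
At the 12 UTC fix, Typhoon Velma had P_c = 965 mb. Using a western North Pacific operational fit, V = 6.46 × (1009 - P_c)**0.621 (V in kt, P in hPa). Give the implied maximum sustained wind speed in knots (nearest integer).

ΔP = 1009 − 965 = 44 mb.
44^0.621 ≈ 10.485.
V ≈ 6.46 × 10.485 ≈ 67.7 kt.

68 kt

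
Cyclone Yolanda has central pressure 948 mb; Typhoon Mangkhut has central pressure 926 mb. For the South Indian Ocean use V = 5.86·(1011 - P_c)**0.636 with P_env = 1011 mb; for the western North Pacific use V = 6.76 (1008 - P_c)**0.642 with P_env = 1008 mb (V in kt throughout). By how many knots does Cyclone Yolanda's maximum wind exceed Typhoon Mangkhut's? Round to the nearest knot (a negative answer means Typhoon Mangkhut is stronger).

Cyclone Yolanda: ΔP = 63; V ≈ 5.86 × 63^0.636 ≈ 81.71 kt.
Typhoon Mangkhut: ΔP = 82; V ≈ 6.76 × 82^0.642 ≈ 114.45 kt.
Difference ≈ 81.71 − 114.45 = -32.74 → -33 kt.

-33 kt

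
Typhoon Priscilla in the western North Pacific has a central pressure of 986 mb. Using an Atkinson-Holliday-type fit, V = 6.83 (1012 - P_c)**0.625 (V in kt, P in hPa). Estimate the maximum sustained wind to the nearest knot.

52 kt

ΔP = 1012 − 986 = 26 mb.
26^0.625 ≈ 7.662.
V ≈ 6.83 × 7.662 ≈ 52.3 kt.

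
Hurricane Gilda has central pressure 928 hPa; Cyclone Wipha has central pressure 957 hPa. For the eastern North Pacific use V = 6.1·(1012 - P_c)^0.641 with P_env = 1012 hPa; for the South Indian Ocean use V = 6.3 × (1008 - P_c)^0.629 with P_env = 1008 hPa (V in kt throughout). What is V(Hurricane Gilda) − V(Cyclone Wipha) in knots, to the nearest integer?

Hurricane Gilda: ΔP = 84; V ≈ 6.1 × 84^0.641 ≈ 104.42 kt.
Cyclone Wipha: ΔP = 51; V ≈ 6.3 × 51^0.629 ≈ 74.71 kt.
Difference ≈ 104.42 − 74.71 = 29.71 → 30 kt.

30 kt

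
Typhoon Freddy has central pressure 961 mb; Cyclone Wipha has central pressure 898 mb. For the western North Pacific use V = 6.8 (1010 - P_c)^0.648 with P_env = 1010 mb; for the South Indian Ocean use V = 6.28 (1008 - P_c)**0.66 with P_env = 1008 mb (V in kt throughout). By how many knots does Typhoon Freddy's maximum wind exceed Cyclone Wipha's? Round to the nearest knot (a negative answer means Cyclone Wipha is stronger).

Typhoon Freddy: ΔP = 49; V ≈ 6.8 × 49^0.648 ≈ 84.68 kt.
Cyclone Wipha: ΔP = 110; V ≈ 6.28 × 110^0.66 ≈ 139.73 kt.
Difference ≈ 84.68 − 139.73 = -55.05 → -55 kt.

-55 kt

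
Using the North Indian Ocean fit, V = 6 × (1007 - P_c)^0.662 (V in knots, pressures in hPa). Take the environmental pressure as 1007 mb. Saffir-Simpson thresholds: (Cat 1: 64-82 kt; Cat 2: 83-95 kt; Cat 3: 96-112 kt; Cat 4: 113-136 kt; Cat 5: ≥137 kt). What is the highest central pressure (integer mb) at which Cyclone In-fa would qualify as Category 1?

Category 1 begins at V = 64 kt.
Required ΔP = (64/6)^(1/0.662) = 10.667^1.511 ≈ 35.72 mb.
P_c ≤ 1007 − 35.72 = 971.28, so the highest integer P_c is 971 mb.

971 mb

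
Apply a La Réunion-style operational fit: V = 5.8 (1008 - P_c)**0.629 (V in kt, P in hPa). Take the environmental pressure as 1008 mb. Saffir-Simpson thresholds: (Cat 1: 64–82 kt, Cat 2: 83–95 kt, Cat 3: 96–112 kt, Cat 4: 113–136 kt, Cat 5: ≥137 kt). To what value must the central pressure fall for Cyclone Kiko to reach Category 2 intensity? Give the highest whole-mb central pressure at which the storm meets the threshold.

Category 2 begins at V = 83 kt.
Required ΔP = (83/5.8)^(1/0.629) = 14.310^1.590 ≈ 68.75 mb.
P_c ≤ 1008 − 68.75 = 939.25, so the highest integer P_c is 939 mb.

939 mb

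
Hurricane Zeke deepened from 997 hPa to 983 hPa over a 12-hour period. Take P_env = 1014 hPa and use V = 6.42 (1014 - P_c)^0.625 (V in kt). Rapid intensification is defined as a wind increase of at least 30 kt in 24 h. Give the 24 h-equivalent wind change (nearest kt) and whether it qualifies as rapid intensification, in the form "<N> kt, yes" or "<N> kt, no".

V₁: ΔP = 17, V ≈ 6.42 × 17^0.625 ≈ 37.72 kt.
V₂: ΔP = 31, V ≈ 6.42 × 31^0.625 ≈ 54.91 kt.
ΔV over 12 h = 17.19 kt → 24 h equivalent = 17.19 × 24/12 ≈ 34.38 kt.
34 kt ≥ 30 kt ⇒ rapid intensification.

34 kt, yes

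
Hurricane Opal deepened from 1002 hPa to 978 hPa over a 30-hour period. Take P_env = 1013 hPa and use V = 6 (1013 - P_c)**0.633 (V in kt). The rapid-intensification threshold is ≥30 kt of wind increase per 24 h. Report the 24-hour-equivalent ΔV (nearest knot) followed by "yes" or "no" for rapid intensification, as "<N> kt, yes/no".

24 kt, no

V₁: ΔP = 11, V ≈ 6 × 11^0.633 ≈ 27.37 kt.
V₂: ΔP = 35, V ≈ 6 × 35^0.633 ≈ 56.96 kt.
ΔV over 30 h = 29.59 kt → 24 h equivalent = 29.59 × 24/30 ≈ 23.67 kt.
24 kt < 30 kt ⇒ not rapid intensification.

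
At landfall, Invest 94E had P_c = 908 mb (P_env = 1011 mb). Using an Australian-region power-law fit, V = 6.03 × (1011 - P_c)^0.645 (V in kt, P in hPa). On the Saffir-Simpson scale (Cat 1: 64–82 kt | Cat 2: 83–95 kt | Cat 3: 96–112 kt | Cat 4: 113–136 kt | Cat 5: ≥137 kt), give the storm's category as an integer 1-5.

4

ΔP = 1011 − 908 = 103 mb.
V ≈ 6.03 × 103^0.645 = 6.03 × 19.87 ≈ 120 kt.
120 kt falls in the Category 4 band.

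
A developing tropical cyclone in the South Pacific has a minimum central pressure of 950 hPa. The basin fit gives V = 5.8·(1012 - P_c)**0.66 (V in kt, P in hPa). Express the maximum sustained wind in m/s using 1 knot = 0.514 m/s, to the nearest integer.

ΔP = 1012 − 950 = 62 hPa.
V ≈ 5.8 × 62^0.66 = 5.8 × 15.240 ≈ 88.391 kt.
88.391 × 0.514 ≈ 45.43 m/s → 45 m/s.

45 m/s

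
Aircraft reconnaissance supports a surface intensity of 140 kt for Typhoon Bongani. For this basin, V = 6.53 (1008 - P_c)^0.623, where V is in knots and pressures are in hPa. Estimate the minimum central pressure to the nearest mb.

871 mb

ΔP = (V / 6.53)^(1/0.623) = (140/6.53)^1.605.
140/6.53 = 21.440; 21.440^1.605 ≈ 137.02 mb.
P_c = 1008 − 137.02 = 870.98 ≈ 871 mb.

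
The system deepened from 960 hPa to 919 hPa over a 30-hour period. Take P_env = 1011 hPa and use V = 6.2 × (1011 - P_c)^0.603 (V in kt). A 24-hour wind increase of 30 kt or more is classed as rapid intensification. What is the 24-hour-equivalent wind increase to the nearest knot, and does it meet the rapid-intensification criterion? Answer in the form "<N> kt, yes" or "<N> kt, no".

V₁: ΔP = 51, V ≈ 6.2 × 51^0.603 ≈ 66.38 kt.
V₂: ΔP = 92, V ≈ 6.2 × 92^0.603 ≈ 94.74 kt.
ΔV over 30 h = 28.36 kt → 24 h equivalent = 28.36 × 24/30 ≈ 22.69 kt.
23 kt < 30 kt ⇒ not rapid intensification.

23 kt, no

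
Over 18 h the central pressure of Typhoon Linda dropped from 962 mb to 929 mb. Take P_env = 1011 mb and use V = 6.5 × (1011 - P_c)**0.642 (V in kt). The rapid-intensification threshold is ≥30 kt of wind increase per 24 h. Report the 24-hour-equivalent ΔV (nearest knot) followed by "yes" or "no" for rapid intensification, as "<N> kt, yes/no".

41 kt, yes

V₁: ΔP = 49, V ≈ 6.5 × 49^0.642 ≈ 79.07 kt.
V₂: ΔP = 82, V ≈ 6.5 × 82^0.642 ≈ 110.05 kt.
ΔV over 18 h = 30.98 kt → 24 h equivalent = 30.98 × 24/18 ≈ 41.31 kt.
41 kt ≥ 30 kt ⇒ rapid intensification.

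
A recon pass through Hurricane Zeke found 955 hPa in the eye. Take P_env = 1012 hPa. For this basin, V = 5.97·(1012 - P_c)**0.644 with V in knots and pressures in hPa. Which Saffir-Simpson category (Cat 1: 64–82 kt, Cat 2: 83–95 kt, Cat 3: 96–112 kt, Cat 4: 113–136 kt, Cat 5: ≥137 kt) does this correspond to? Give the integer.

1

ΔP = 1012 − 955 = 57 hPa.
V ≈ 5.97 × 57^0.644 = 5.97 × 13.51 ≈ 81 kt.
81 kt falls in the Category 1 band.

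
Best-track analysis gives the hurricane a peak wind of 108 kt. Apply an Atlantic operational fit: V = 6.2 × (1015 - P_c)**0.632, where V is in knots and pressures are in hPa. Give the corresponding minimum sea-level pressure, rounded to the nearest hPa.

ΔP = (V / 6.2)^(1/0.632) = (108/6.2)^1.582.
108/6.2 = 17.419; 17.419^1.582 ≈ 91.97 hPa.
P_c = 1015 − 91.97 = 923.03 ≈ 923 hPa.

923 hPa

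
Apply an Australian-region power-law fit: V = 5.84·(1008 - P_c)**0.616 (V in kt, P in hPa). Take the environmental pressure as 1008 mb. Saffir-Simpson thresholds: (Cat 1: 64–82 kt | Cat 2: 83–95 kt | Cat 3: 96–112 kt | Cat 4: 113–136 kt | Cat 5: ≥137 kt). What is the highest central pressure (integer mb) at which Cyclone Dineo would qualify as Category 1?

959 mb

Category 1 begins at V = 64 kt.
Required ΔP = (64/5.84)^(1/0.616) = 10.959^1.623 ≈ 48.75 mb.
P_c ≤ 1008 − 48.75 = 959.25, so the highest integer P_c is 959 mb.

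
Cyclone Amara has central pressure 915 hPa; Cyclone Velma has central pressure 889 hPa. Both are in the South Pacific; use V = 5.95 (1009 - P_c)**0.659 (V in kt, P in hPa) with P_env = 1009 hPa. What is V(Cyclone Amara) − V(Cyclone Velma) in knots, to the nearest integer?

-21 kt

Cyclone Amara: ΔP = 94; V ≈ 5.95 × 94^0.659 ≈ 118.80 kt.
Cyclone Velma: ΔP = 120; V ≈ 5.95 × 120^0.659 ≈ 139.54 kt.
Difference ≈ 118.80 − 139.54 = -20.74 → -21 kt.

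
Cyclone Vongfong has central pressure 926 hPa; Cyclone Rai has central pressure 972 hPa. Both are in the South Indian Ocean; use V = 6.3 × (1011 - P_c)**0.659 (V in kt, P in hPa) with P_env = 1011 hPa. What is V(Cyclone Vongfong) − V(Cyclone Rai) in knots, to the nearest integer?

Cyclone Vongfong: ΔP = 85; V ≈ 6.3 × 85^0.659 ≈ 117.71 kt.
Cyclone Rai: ΔP = 39; V ≈ 6.3 × 39^0.659 ≈ 70.45 kt.
Difference ≈ 117.71 − 70.45 = 47.26 → 47 kt.

47 kt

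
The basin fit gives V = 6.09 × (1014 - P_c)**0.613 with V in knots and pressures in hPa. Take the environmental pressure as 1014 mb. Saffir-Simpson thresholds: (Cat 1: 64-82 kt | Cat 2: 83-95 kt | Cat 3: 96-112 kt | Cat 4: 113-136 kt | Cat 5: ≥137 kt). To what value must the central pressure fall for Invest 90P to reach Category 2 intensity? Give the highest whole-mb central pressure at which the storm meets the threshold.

943 mb

Category 2 begins at V = 83 kt.
Required ΔP = (83/6.09)^(1/0.613) = 13.629^1.631 ≈ 70.90 mb.
P_c ≤ 1014 − 70.90 = 943.10, so the highest integer P_c is 943 mb.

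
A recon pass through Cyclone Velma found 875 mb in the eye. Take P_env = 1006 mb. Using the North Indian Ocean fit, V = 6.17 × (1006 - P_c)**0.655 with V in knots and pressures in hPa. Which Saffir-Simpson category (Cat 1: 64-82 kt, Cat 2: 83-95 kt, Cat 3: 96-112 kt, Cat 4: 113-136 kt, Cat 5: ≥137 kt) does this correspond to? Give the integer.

ΔP = 1006 − 875 = 131 mb.
V ≈ 6.17 × 131^0.655 = 6.17 × 24.37 ≈ 150 kt.
150 kt falls in the Category 5 band.

5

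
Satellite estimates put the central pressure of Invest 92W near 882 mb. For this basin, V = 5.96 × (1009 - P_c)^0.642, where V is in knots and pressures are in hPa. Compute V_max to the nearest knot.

134 kt

ΔP = 1009 − 882 = 127 mb.
127^0.642 ≈ 22.420.
V ≈ 5.96 × 22.420 ≈ 133.6 kt.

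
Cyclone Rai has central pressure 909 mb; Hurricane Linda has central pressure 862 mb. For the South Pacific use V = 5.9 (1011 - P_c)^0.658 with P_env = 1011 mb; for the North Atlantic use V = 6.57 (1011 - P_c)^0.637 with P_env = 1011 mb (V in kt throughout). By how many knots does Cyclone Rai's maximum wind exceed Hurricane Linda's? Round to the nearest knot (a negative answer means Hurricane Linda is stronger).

-35 kt

Cyclone Rai: ΔP = 102; V ≈ 5.9 × 102^0.658 ≈ 123.74 kt.
Hurricane Linda: ΔP = 149; V ≈ 6.57 × 149^0.637 ≈ 159.18 kt.
Difference ≈ 123.74 − 159.18 = -35.44 → -35 kt.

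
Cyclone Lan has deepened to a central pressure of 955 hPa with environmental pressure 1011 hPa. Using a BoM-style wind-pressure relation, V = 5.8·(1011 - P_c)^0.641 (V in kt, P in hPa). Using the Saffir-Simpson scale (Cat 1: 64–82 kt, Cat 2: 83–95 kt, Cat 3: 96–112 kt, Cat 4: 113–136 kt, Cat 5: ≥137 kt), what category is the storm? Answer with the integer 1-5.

1

ΔP = 1011 − 955 = 56 hPa.
V ≈ 5.8 × 56^0.641 = 5.8 × 13.20 ≈ 77 kt.
77 kt falls in the Category 1 band.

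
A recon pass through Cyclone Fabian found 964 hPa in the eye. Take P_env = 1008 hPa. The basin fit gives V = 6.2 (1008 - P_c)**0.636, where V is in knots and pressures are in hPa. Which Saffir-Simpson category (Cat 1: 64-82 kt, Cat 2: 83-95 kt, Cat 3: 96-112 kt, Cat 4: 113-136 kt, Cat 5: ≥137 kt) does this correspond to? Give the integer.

1

ΔP = 1008 − 964 = 44 hPa.
V ≈ 6.2 × 44^0.636 = 6.2 × 11.10 ≈ 69 kt.
69 kt falls in the Category 1 band.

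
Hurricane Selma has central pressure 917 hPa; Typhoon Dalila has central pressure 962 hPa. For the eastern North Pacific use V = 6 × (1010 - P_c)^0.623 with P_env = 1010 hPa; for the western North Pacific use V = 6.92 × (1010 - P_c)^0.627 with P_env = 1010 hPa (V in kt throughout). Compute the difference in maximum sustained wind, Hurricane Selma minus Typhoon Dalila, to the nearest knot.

23 kt

Hurricane Selma: ΔP = 93; V ≈ 6 × 93^0.623 ≈ 101.05 kt.
Typhoon Dalila: ΔP = 48; V ≈ 6.92 × 48^0.627 ≈ 78.39 kt.
Difference ≈ 101.05 − 78.39 = 22.66 → 23 kt.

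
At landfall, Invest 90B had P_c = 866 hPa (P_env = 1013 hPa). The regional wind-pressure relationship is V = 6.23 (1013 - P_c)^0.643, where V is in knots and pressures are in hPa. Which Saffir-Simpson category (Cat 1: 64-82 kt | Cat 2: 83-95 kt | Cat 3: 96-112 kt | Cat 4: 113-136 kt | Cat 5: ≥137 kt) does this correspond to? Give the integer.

5

ΔP = 1013 − 866 = 147 hPa.
V ≈ 6.23 × 147^0.643 = 6.23 × 24.75 ≈ 154 kt.
154 kt falls in the Category 5 band.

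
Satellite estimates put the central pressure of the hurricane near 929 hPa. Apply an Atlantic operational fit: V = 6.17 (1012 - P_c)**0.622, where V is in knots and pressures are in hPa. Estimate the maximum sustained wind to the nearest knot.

96 kt

ΔP = 1012 − 929 = 83 hPa.
83^0.622 ≈ 15.619.
V ≈ 6.17 × 15.619 ≈ 96.4 kt.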